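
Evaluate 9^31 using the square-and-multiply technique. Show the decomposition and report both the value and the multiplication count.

Computing 9^31 by squaring (build up from 9^1; each line after the first costs one multiplication):

9^1 = 9
9^2 = (9^1)^2 = 9^2 = 81
9^3 = 9 * 9^2 = 9 * 81 = 729
9^6 = (9^3)^2 = 729^2 = 531441
9^7 = 9 * 9^6 = 9 * 531441 = 4782969
9^14 = (9^7)^2 = 4782969^2 = 22876792454961
9^15 = 9 * 9^14 = 9 * 22876792454961 = 205891132094649
9^30 = (9^15)^2 = 205891132094649^2 = 42391158275216203514294433201
9^31 = 9 * 9^30 = 9 * 42391158275216203514294433201 = 381520424476945831628649898809

Result: 381520424476945831628649898809
Multiplications needed: 8 (8 lines after 9^1)

9^31 = 381520424476945831628649898809. Using exponentiation by squaring, this requires 8 multiplications. The key idea: if the exponent is even, square the half-power; if odd, multiply by the base once.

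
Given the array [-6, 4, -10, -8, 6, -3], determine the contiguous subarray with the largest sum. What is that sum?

Using Kadane's algorithm on [-6, 4, -10, -8, 6, -3]:

Scanning through the array:
Position 1 (value 4): max_ending_here = 4, max_so_far = 4
Position 2 (value -10): max_ending_here = -6, max_so_far = 4
Position 3 (value -8): max_ending_here = -8, max_so_far = 4
Position 4 (value 6): max_ending_here = 6, max_so_far = 6
Position 5 (value -3): max_ending_here = 3, max_so_far = 6

Maximum subarray: [6]
Maximum sum: 6

The maximum subarray is [6] with sum 6. This subarray runs from index 4 to index 4.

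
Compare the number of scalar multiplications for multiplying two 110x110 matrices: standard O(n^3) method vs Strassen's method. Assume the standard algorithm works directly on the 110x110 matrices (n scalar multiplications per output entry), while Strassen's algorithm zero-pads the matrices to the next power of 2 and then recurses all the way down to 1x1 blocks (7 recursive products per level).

Matrix multiplication for 110x110 matrices:

Strassen's algorithm requires power-of-2 dimensions. Pad 110x110 to 128x128 (next power of 2).

Standard algorithm: 110^3 = 1331000 multiplications
Strassen's algorithm: 7^(log2(128)) = 7^7 = 823543 multiplications
Savings: 1331000 - 823543 = 507457 multiplications

Standard: 1331000 multiplications (110^3). Strassen: 823543 multiplications (7^7, after padding to 128x128). Strassen reduces 8 recursive multiplications to 7 at each level.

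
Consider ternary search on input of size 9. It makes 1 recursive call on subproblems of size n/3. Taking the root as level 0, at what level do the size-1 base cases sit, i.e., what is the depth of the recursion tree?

For divide and conquer with division factor 3:

Problem sizes at each level:
Level 0: 9
Level 1: 3
Level 2: 1

The root is level 0 and the size-1 base case is level 2 (the tree spans levels 0 through 2, i.e. 3 levels counting the root), so the depth is the number of divisions: log_3(9) = 2

The recursion tree depth is log_3(9) = 2. At each level, the problem size is divided by 3, so it takes 2 divisions to reduce to a base case of size 1. The algorithm makes 1 recursive call at each level.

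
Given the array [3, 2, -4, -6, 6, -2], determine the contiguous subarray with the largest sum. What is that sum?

Using Kadane's algorithm on [3, 2, -4, -6, 6, -2]:

Scanning through the array:
Position 1 (value 2): max_ending_here = 5, max_so_far = 5
Position 2 (value -4): max_ending_here = 1, max_so_far = 5
Position 3 (value -6): max_ending_here = -5, max_so_far = 5
Position 4 (value 6): max_ending_here = 6, max_so_far = 6
Position 5 (value -2): max_ending_here = 4, max_so_far = 6

Maximum subarray: [6]
Maximum sum: 6

The maximum subarray is [6] with sum 6. This subarray runs from index 4 to index 4.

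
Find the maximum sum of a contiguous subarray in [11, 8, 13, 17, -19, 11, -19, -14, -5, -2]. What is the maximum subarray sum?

Using Kadane's algorithm on [11, 8, 13, 17, -19, 11, -19, -14, -5, -2]:

Scanning through the array:
Position 1 (value 8): max_ending_here = 19, max_so_far = 19
Position 2 (value 13): max_ending_here = 32, max_so_far = 32
Position 3 (value 17): max_ending_here = 49, max_so_far = 49
Position 4 (value -19): max_ending_here = 30, max_so_far = 49
Position 5 (value 11): max_ending_here = 41, max_so_far = 49
Position 6 (value -19): max_ending_here = 22, max_so_far = 49
Position 7 (value -14): max_ending_here = 8, max_so_far = 49
Position 8 (value -5): max_ending_here = 3, max_so_far = 49
Position 9 (value -2): max_ending_here = 1, max_so_far = 49

Maximum subarray: [11, 8, 13, 17]
Maximum sum: 49

The maximum subarray is [11, 8, 13, 17] with sum 49. This subarray runs from index 0 to index 3.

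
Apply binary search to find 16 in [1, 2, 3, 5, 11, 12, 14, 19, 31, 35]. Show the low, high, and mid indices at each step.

Binary search for 16 in [1, 2, 3, 5, 11, 12, 14, 19, 31, 35]:

lo=0, hi=9, mid=4, arr[mid]=11 -> 11 < 16, search right half
lo=5, hi=9, mid=7, arr[mid]=19 -> 19 > 16, search left half
lo=5, hi=6, mid=5, arr[mid]=12 -> 12 < 16, search right half
lo=6, hi=6, mid=6, arr[mid]=14 -> 14 < 16, search right half
lo=7 > hi=6, target 16 not found

Binary search determines that 16 is not in the array after 4 comparisons. The search space was exhausted without finding the target.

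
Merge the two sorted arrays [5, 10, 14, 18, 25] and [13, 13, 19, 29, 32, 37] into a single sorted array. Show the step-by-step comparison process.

Merging process:

Compare 5 vs 13: take 5 from left. Merged: [5]
Compare 10 vs 13: take 10 from left. Merged: [5, 10]
Compare 14 vs 13: take 13 from right. Merged: [5, 10, 13]
Compare 14 vs 13: take 13 from right. Merged: [5, 10, 13, 13]
Compare 14 vs 19: take 14 from left. Merged: [5, 10, 13, 13, 14]
Compare 18 vs 19: take 18 from left. Merged: [5, 10, 13, 13, 14, 18]
Compare 25 vs 19: take 19 from right. Merged: [5, 10, 13, 13, 14, 18, 19]
Compare 25 vs 29: take 25 from left. Merged: [5, 10, 13, 13, 14, 18, 19, 25]
Append remaining from right: [29, 32, 37]. Merged: [5, 10, 13, 13, 14, 18, 19, 25, 29, 32, 37]

Final merged array: [5, 10, 13, 13, 14, 18, 19, 25, 29, 32, 37]
Total comparisons: 8

The merged array is [5, 10, 13, 13, 14, 18, 19, 25, 29, 32, 37], requiring 8 comparisons. The merge step runs in O(n) time where n is the total number of elements.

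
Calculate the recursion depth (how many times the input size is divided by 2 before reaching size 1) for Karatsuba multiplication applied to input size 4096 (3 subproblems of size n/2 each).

For divide and conquer with division factor 2:

Problem sizes at each level:
Level 0: 4096
Level 1: 2048
Level 2: 1024
Level 3: 512
Level 4: 256
Level 5: 128
Level 6: 64
Level 7: 32
Level 8: 16
Level 9: 8
Level 10: 4
Level 11: 2
Level 12: 1

The root is level 0 and the size-1 base case is level 12 (the tree spans levels 0 through 12, i.e. 13 levels counting the root), so the depth is the number of divisions: log_2(4096) = 12

The recursion tree depth is log_2(4096) = 12. At each level, the problem size is divided by 2, so it takes 12 divisions to reduce to a base case of size 1. The algorithm makes 3 recursive calls at each level.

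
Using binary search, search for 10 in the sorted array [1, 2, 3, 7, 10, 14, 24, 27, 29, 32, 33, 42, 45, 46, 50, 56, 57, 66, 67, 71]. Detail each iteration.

Binary search for 10 in [1, 2, 3, 7, 10, 14, 24, 27, 29, 32, 33, 42, 45, 46, 50, 56, 57, 66, 67, 71]:

lo=0, hi=19, mid=9, arr[mid]=32 -> 32 > 10, search left half
lo=0, hi=8, mid=4, arr[mid]=10 -> Found target at index 4!

Binary search finds 10 at index 4 after 2 comparisons. The search repeatedly halves the search space by comparing with the middle element.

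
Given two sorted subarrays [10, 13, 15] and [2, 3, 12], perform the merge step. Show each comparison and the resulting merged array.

Merging process:

Compare 10 vs 2: take 2 from right. Merged: [2]
Compare 10 vs 3: take 3 from right. Merged: [2, 3]
Compare 10 vs 12: take 10 from left. Merged: [2, 3, 10]
Compare 13 vs 12: take 12 from right. Merged: [2, 3, 10, 12]
Append remaining from left: [13, 15]. Merged: [2, 3, 10, 12, 13, 15]

Final merged array: [2, 3, 10, 12, 13, 15]
Total comparisons: 4

The merged array is [2, 3, 10, 12, 13, 15], requiring 4 comparisons. The merge step runs in O(n) time where n is the total number of elements.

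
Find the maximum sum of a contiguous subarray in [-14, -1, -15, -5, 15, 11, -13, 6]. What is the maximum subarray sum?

Using Kadane's algorithm on [-14, -1, -15, -5, 15, 11, -13, 6]:

Scanning through the array:
Position 1 (value -1): max_ending_here = -1, max_so_far = -1
Position 2 (value -15): max_ending_here = -15, max_so_far = -1
Position 3 (value -5): max_ending_here = -5, max_so_far = -1
Position 4 (value 15): max_ending_here = 15, max_so_far = 15
Position 5 (value 11): max_ending_here = 26, max_so_far = 26
Position 6 (value -13): max_ending_here = 13, max_so_far = 26
Position 7 (value 6): max_ending_here = 19, max_so_far = 26

Maximum subarray: [15, 11]
Maximum sum: 26

The maximum subarray is [15, 11] with sum 26. This subarray runs from index 4 to index 5.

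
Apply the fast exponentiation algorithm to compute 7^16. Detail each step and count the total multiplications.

Computing 7^16 by squaring (build up from 7^1; each line after the first costs one multiplication):

7^1 = 7
7^2 = (7^1)^2 = 7^2 = 49
7^4 = (7^2)^2 = 49^2 = 2401
7^8 = (7^4)^2 = 2401^2 = 5764801
7^16 = (7^8)^2 = 5764801^2 = 33232930569601

Result: 33232930569601
Multiplications needed: 4 (4 lines after 7^1)

7^16 = 33232930569601. Using exponentiation by squaring, this requires 4 multiplications. The key idea: if the exponent is even, square the half-power; if odd, multiply by the base once.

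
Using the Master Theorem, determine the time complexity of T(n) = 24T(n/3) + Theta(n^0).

Master Theorem for T(n) = 24T(n/3) + O(n^0):

a = 24, b = 3, c = 0
log_b(a) = log_3(24) = 2.8928

Case 1: c = 0 < log_3(24) = 2.8928
T(n) = O(n^(log_3 24))

For T(n) = 24T(n/3) + O(n^0): log_3(24) = 2.8928. This is Case 1 of the Master Theorem (c < log_b(a), work dominated by leaves), giving O(n^(log_3 24)).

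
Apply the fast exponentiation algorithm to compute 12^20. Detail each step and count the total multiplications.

Computing 12^20 by squaring (build up from 12^1; each line after the first costs one multiplication):

12^1 = 12
12^2 = (12^1)^2 = 12^2 = 144
12^4 = (12^2)^2 = 144^2 = 20736
12^5 = 12 * 12^4 = 12 * 20736 = 248832
12^10 = (12^5)^2 = 248832^2 = 61917364224
12^20 = (12^10)^2 = 61917364224^2 = 3833759992447475122176

Result: 3833759992447475122176
Multiplications needed: 5 (5 lines after 12^1)

12^20 = 3833759992447475122176. Using exponentiation by squaring, this requires 5 multiplications. The key idea: if the exponent is even, square the half-power; if odd, multiply by the base once.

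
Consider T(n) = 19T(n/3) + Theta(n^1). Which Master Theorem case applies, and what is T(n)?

Master Theorem for T(n) = 19T(n/3) + O(n^1):

a = 19, b = 3, c = 1
log_b(a) = log_3(19) = 2.6801

Case 1: c = 1 < log_3(19) = 2.6801
T(n) = O(n^(log_3 19))

For T(n) = 19T(n/3) + O(n^1): log_3(19) = 2.6801. This is Case 1 of the Master Theorem (c < log_b(a), work dominated by leaves), giving O(n^(log_3 19)).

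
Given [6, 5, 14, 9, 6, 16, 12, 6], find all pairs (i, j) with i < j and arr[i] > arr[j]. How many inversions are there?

Finding inversions in [6, 5, 14, 9, 6, 16, 12, 6]:

(0, 1): arr[0]=6 > arr[1]=5
(2, 3): arr[2]=14 > arr[3]=9
(2, 4): arr[2]=14 > arr[4]=6
(2, 6): arr[2]=14 > arr[6]=12
(2, 7): arr[2]=14 > arr[7]=6
(3, 4): arr[3]=9 > arr[4]=6
(3, 7): arr[3]=9 > arr[7]=6
(5, 6): arr[5]=16 > arr[6]=12
(5, 7): arr[5]=16 > arr[7]=6
(6, 7): arr[6]=12 > arr[7]=6

Total inversions: 10

The array has 10 inversion(s): (0,1), (2,3), (2,4), (2,6), (2,7), (3,4), (3,7), (5,6), (5,7), (6,7). Each pair (i,j) satisfies i < j and arr[i] > arr[j].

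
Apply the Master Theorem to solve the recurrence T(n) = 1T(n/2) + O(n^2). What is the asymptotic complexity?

Master Theorem for T(n) = 1T(n/2) + O(n^2):

a = 1, b = 2, c = 2
log_b(a) = log_2(1) = 0.0000

Case 3: c = 2 > log_2(1) = 0.0000
T(n) = O(n^2) = O(n^2)

For T(n) = 1T(n/2) + O(n^2): log_2(1) = 0.0000. This is Case 3 of the Master Theorem (c > log_b(a), work dominated by root), giving O(n^2).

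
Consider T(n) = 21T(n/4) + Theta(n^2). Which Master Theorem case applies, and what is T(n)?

Master Theorem for T(n) = 21T(n/4) + O(n^2):

a = 21, b = 4, c = 2
log_b(a) = log_4(21) = 2.1962

Case 1: c = 2 < log_4(21) = 2.1962
T(n) = O(n^(log_4 21))

For T(n) = 21T(n/4) + O(n^2): log_4(21) = 2.1962. This is Case 1 of the Master Theorem (c < log_b(a), work dominated by leaves), giving O(n^(log_4 21)).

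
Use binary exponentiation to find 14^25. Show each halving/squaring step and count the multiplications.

Computing 14^25 by squaring (build up from 14^1; each line after the first costs one multiplication):

14^1 = 14
14^2 = (14^1)^2 = 14^2 = 196
14^3 = 14 * 14^2 = 14 * 196 = 2744
14^6 = (14^3)^2 = 2744^2 = 7529536
14^12 = (14^6)^2 = 7529536^2 = 56693912375296
14^24 = (14^12)^2 = 56693912375296^2 = 3214199700417740936751087616
14^25 = 14 * 14^24 = 14 * 3214199700417740936751087616 = 44998795805848373114515226624

Result: 44998795805848373114515226624
Multiplications needed: 6 (6 lines after 14^1)

14^25 = 44998795805848373114515226624. Using exponentiation by squaring, this requires 6 multiplications. The key idea: if the exponent is even, square the half-power; if odd, multiply by the base once.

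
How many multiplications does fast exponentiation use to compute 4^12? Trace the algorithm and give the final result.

Computing 4^12 by squaring (build up from 4^1; each line after the first costs one multiplication):

4^1 = 4
4^2 = (4^1)^2 = 4^2 = 16
4^3 = 4 * 4^2 = 4 * 16 = 64
4^6 = (4^3)^2 = 64^2 = 4096
4^12 = (4^6)^2 = 4096^2 = 16777216

Result: 16777216
Multiplications needed: 4 (4 lines after 4^1)

4^12 = 16777216. Using exponentiation by squaring, this requires 4 multiplications. The key idea: if the exponent is even, square the half-power; if odd, multiply by the base once.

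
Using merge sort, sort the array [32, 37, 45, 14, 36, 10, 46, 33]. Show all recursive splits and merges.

Merge sort trace:

Split: [32, 37, 45, 14, 36, 10, 46, 33] -> [32, 37, 45, 14] and [36, 10, 46, 33]
  Split: [32, 37, 45, 14] -> [32, 37] and [45, 14]
    Split: [32, 37] -> [32] and [37]
    Merge: [32] + [37] -> [32, 37]
    Split: [45, 14] -> [45] and [14]
    Merge: [45] + [14] -> [14, 45]
  Merge: [32, 37] + [14, 45] -> [14, 32, 37, 45]
  Split: [36, 10, 46, 33] -> [36, 10] and [46, 33]
    Split: [36, 10] -> [36] and [10]
    Merge: [36] + [10] -> [10, 36]
    Split: [46, 33] -> [46] and [33]
    Merge: [46] + [33] -> [33, 46]
  Merge: [10, 36] + [33, 46] -> [10, 33, 36, 46]
Merge: [14, 32, 37, 45] + [10, 33, 36, 46] -> [10, 14, 32, 33, 36, 37, 45, 46]

Final sorted array: [10, 14, 32, 33, 36, 37, 45, 46]

The merge sort proceeds by recursively splitting the array and merging sorted halves.
After all merges, the sorted array is [10, 14, 32, 33, 36, 37, 45, 46].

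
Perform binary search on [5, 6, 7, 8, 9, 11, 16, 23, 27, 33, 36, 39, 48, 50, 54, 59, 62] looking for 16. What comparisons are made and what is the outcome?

Binary search for 16 in [5, 6, 7, 8, 9, 11, 16, 23, 27, 33, 36, 39, 48, 50, 54, 59, 62]:

lo=0, hi=16, mid=8, arr[mid]=27 -> 27 > 16, search left half
lo=0, hi=7, mid=3, arr[mid]=8 -> 8 < 16, search right half
lo=4, hi=7, mid=5, arr[mid]=11 -> 11 < 16, search right half
lo=6, hi=7, mid=6, arr[mid]=16 -> Found target at index 6!

Binary search finds 16 at index 6 after 4 comparisons. The search repeatedly halves the search space by comparing with the middle element.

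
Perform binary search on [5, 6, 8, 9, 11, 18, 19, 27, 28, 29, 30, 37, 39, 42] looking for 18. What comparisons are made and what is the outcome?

Binary search for 18 in [5, 6, 8, 9, 11, 18, 19, 27, 28, 29, 30, 37, 39, 42]:

lo=0, hi=13, mid=6, arr[mid]=19 -> 19 > 18, search left half
lo=0, hi=5, mid=2, arr[mid]=8 -> 8 < 18, search right half
lo=3, hi=5, mid=4, arr[mid]=11 -> 11 < 18, search right half
lo=5, hi=5, mid=5, arr[mid]=18 -> Found target at index 5!

Binary search finds 18 at index 5 after 4 comparisons. The search repeatedly halves the search space by comparing with the middle element.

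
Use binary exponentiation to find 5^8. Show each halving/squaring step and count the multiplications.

Computing 5^8 by squaring (build up from 5^1; each line after the first costs one multiplication):

5^1 = 5
5^2 = (5^1)^2 = 5^2 = 25
5^4 = (5^2)^2 = 25^2 = 625
5^8 = (5^4)^2 = 625^2 = 390625

Result: 390625
Multiplications needed: 3 (3 lines after 5^1)

5^8 = 390625. Using exponentiation by squaring, this requires 3 multiplications. The key idea: if the exponent is even, square the half-power; if odd, multiply by the base once.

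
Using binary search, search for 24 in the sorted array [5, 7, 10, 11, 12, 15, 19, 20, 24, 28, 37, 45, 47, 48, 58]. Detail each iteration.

Binary search for 24 in [5, 7, 10, 11, 12, 15, 19, 20, 24, 28, 37, 45, 47, 48, 58]:

lo=0, hi=14, mid=7, arr[mid]=20 -> 20 < 24, search right half
lo=8, hi=14, mid=11, arr[mid]=45 -> 45 > 24, search left half
lo=8, hi=10, mid=9, arr[mid]=28 -> 28 > 24, search left half
lo=8, hi=8, mid=8, arr[mid]=24 -> Found target at index 8!

Binary search finds 24 at index 8 after 4 comparisons. The search repeatedly halves the search space by comparing with the middle element.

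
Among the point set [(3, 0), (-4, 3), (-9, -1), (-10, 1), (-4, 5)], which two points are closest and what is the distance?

Computing all pairwise distances among 5 points:

d((3, 0), (-4, 3)) = 7.6158
d((3, 0), (-9, -1)) = 12.0416
d((3, 0), (-10, 1)) = 13.0384
d((3, 0), (-4, 5)) = 8.6023
d((-4, 3), (-9, -1)) = 6.4031
d((-4, 3), (-10, 1)) = 6.3246
d((-4, 3), (-4, 5)) = 2.0 <-- minimum
d((-9, -1), (-10, 1)) = 2.2361
d((-9, -1), (-4, 5)) = 7.8102
d((-10, 1), (-4, 5)) = 7.2111

Closest pair: (-4, 3) and (-4, 5) with distance 2.0

The closest pair is (-4, 3) and (-4, 5) with Euclidean distance 2.0. For 5 points, brute-force pairwise comparison is shown above. For large n, the divide-and-conquer algorithm (sort by x, recurse on halves, check the dividing strip) achieves O(n log n).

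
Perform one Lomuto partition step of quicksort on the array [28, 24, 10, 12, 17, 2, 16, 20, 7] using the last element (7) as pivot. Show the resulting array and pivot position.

Lomuto partition with pivot = 7:

Initial array: [28, 24, 10, 12, 17, 2, 16, 20, 7]

arr[0]=28 > 7: no swap
arr[1]=24 > 7: no swap
arr[2]=10 > 7: no swap
arr[3]=12 > 7: no swap
arr[4]=17 > 7: no swap
arr[5]=2 <= 7: swap with position 0, array becomes [2, 24, 10, 12, 17, 28, 16, 20, 7]
arr[6]=16 > 7: no swap
arr[7]=20 > 7: no swap

Place pivot at position 1: [2, 7, 10, 12, 17, 28, 16, 20, 24]
Pivot position: 1

After partitioning with pivot 7, the array becomes [2, 7, 10, 12, 17, 28, 16, 20, 24]. The pivot is placed at index 1. All elements to the left of the pivot are <= 7, and all elements to the right are > 7.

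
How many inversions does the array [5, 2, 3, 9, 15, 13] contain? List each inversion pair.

Finding inversions in [5, 2, 3, 9, 15, 13]:

(0, 1): arr[0]=5 > arr[1]=2
(0, 2): arr[0]=5 > arr[2]=3
(4, 5): arr[4]=15 > arr[5]=13

Total inversions: 3

The array has 3 inversion(s): (0,1), (0,2), (4,5). Each pair (i,j) satisfies i < j and arr[i] > arr[j].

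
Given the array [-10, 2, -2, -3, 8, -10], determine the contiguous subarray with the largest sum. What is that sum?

Using Kadane's algorithm on [-10, 2, -2, -3, 8, -10]:

Scanning through the array:
Position 1 (value 2): max_ending_here = 2, max_so_far = 2
Position 2 (value -2): max_ending_here = 0, max_so_far = 2
Position 3 (value -3): max_ending_here = -3, max_so_far = 2
Position 4 (value 8): max_ending_here = 8, max_so_far = 8
Position 5 (value -10): max_ending_here = -2, max_so_far = 8

Maximum subarray: [8]
Maximum sum: 8

The maximum subarray is [8] with sum 8. This subarray runs from index 4 to index 4.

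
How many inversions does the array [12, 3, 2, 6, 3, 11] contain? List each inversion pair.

Finding inversions in [12, 3, 2, 6, 3, 11]:

(0, 1): arr[0]=12 > arr[1]=3
(0, 2): arr[0]=12 > arr[2]=2
(0, 3): arr[0]=12 > arr[3]=6
(0, 4): arr[0]=12 > arr[4]=3
(0, 5): arr[0]=12 > arr[5]=11
(1, 2): arr[1]=3 > arr[2]=2
(3, 4): arr[3]=6 > arr[4]=3

Total inversions: 7

The array has 7 inversion(s): (0,1), (0,2), (0,3), (0,4), (0,5), (1,2), (3,4). Each pair (i,j) satisfies i < j and arr[i] > arr[j].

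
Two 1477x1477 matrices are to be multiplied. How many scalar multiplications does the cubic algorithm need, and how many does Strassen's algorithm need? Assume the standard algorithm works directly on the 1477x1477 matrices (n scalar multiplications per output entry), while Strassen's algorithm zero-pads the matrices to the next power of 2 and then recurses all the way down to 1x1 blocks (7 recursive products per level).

Matrix multiplication for 1477x1477 matrices:

Strassen's algorithm requires power-of-2 dimensions. Pad 1477x1477 to 2048x2048 (next power of 2).

Standard algorithm: 1477^3 = 3222118333 multiplications
Strassen's algorithm: 7^(log2(2048)) = 7^11 = 1977326743 multiplications
Savings: 3222118333 - 1977326743 = 1244791590 multiplications

Standard: 3222118333 multiplications (1477^3). Strassen: 1977326743 multiplications (7^11, after padding to 2048x2048). Strassen reduces 8 recursive multiplications to 7 at each level.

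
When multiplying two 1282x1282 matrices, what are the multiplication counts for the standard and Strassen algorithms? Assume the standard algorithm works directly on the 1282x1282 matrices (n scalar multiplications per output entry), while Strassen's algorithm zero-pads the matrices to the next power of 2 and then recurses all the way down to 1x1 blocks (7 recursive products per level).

Matrix multiplication for 1282x1282 matrices:

Strassen's algorithm requires power-of-2 dimensions. Pad 1282x1282 to 2048x2048 (next power of 2).

Standard algorithm: 1282^3 = 2106997768 multiplications
Strassen's algorithm: 7^(log2(2048)) = 7^11 = 1977326743 multiplications
Savings: 2106997768 - 1977326743 = 129671025 multiplications

Standard: 2106997768 multiplications (1282^3). Strassen: 1977326743 multiplications (7^11, after padding to 2048x2048). Strassen reduces 8 recursive multiplications to 7 at each level.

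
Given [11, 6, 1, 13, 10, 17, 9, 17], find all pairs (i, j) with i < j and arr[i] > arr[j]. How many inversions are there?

Finding inversions in [11, 6, 1, 13, 10, 17, 9, 17]:

(0, 1): arr[0]=11 > arr[1]=6
(0, 2): arr[0]=11 > arr[2]=1
(0, 4): arr[0]=11 > arr[4]=10
(0, 6): arr[0]=11 > arr[6]=9
(1, 2): arr[1]=6 > arr[2]=1
(3, 4): arr[3]=13 > arr[4]=10
(3, 6): arr[3]=13 > arr[6]=9
(4, 6): arr[4]=10 > arr[6]=9
(5, 6): arr[5]=17 > arr[6]=9

Total inversions: 9

The array has 9 inversion(s): (0,1), (0,2), (0,4), (0,6), (1,2), (3,4), (3,6), (4,6), (5,6). Each pair (i,j) satisfies i < j and arr[i] > arr[j].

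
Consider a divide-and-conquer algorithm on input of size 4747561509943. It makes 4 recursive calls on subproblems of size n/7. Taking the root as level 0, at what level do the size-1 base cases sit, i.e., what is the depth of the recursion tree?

For divide and conquer with division factor 7:

Problem sizes at each level:
Level 0: 4747561509943
Level 1: 678223072849
Level 2: 96889010407
Level 3: 13841287201
Level 4: 1977326743
Level 5: 282475249
Level 6: 40353607
Level 7: 5764801
Level 8: 823543
Level 9: 117649
Level 10: 16807
Level 11: 2401
Level 12: 343
Level 13: 49
Level 14: 7
Level 15: 1

The root is level 0 and the size-1 base case is level 15 (the tree spans levels 0 through 15, i.e. 16 levels counting the root), so the depth is the number of divisions: log_7(4747561509943) = 15

The recursion tree depth is log_7(4747561509943) = 15. At each level, the problem size is divided by 7, so it takes 15 divisions to reduce to a base case of size 1. The algorithm makes 4 recursive calls at each level.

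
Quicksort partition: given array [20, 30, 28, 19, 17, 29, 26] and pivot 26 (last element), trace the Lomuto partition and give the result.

Lomuto partition with pivot = 26:

Initial array: [20, 30, 28, 19, 17, 29, 26]

arr[0]=20 <= 26: swap with position 0, array becomes [20, 30, 28, 19, 17, 29, 26]
arr[1]=30 > 26: no swap
arr[2]=28 > 26: no swap
arr[3]=19 <= 26: swap with position 1, array becomes [20, 19, 28, 30, 17, 29, 26]
arr[4]=17 <= 26: swap with position 2, array becomes [20, 19, 17, 30, 28, 29, 26]
arr[5]=29 > 26: no swap

Place pivot at position 3: [20, 19, 17, 26, 28, 29, 30]
Pivot position: 3

After partitioning with pivot 26, the array becomes [20, 19, 17, 26, 28, 29, 30]. The pivot is placed at index 3. All elements to the left of the pivot are <= 26, and all elements to the right are > 26.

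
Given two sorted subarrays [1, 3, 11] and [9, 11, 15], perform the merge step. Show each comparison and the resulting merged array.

Merging process:

Compare 1 vs 9: take 1 from left. Merged: [1]
Compare 3 vs 9: take 3 from left. Merged: [1, 3]
Compare 11 vs 9: take 9 from right. Merged: [1, 3, 9]
Compare 11 vs 11: take 11 from left. Merged: [1, 3, 9, 11]
Append remaining from right: [11, 15]. Merged: [1, 3, 9, 11, 11, 15]

Final merged array: [1, 3, 9, 11, 11, 15]
Total comparisons: 4

The merged array is [1, 3, 9, 11, 11, 15], requiring 4 comparisons. The merge step runs in O(n) time where n is the total number of elements.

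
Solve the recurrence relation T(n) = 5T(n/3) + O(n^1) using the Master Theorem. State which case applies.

Master Theorem for T(n) = 5T(n/3) + O(n^1):

a = 5, b = 3, c = 1
log_b(a) = log_3(5) = 1.4650

Case 1: c = 1 < log_3(5) = 1.4650
T(n) = O(n^(log_3 5))

For T(n) = 5T(n/3) + O(n^1): log_3(5) = 1.4650. This is Case 1 of the Master Theorem (c < log_b(a), work dominated by leaves), giving O(n^(log_3 5)).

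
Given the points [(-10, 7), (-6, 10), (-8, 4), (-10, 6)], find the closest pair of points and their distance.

Computing all pairwise distances among 4 points:

d((-10, 7), (-6, 10)) = 5.0
d((-10, 7), (-8, 4)) = 3.6056
d((-10, 7), (-10, 6)) = 1.0 <-- minimum
d((-6, 10), (-8, 4)) = 6.3246
d((-6, 10), (-10, 6)) = 5.6569
d((-8, 4), (-10, 6)) = 2.8284

Closest pair: (-10, 7) and (-10, 6) with distance 1.0

The closest pair is (-10, 7) and (-10, 6) with Euclidean distance 1.0. For 4 points, brute-force pairwise comparison is shown above. For large n, the divide-and-conquer algorithm (sort by x, recurse on halves, check the dividing strip) achieves O(n log n).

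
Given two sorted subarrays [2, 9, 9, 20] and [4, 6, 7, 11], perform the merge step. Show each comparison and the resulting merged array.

Merging process:

Compare 2 vs 4: take 2 from left. Merged: [2]
Compare 9 vs 4: take 4 from right. Merged: [2, 4]
Compare 9 vs 6: take 6 from right. Merged: [2, 4, 6]
Compare 9 vs 7: take 7 from right. Merged: [2, 4, 6, 7]
Compare 9 vs 11: take 9 from left. Merged: [2, 4, 6, 7, 9]
Compare 9 vs 11: take 9 from left. Merged: [2, 4, 6, 7, 9, 9]
Compare 20 vs 11: take 11 from right. Merged: [2, 4, 6, 7, 9, 9, 11]
Append remaining from left: [20]. Merged: [2, 4, 6, 7, 9, 9, 11, 20]

Final merged array: [2, 4, 6, 7, 9, 9, 11, 20]
Total comparisons: 7

The merged array is [2, 4, 6, 7, 9, 9, 11, 20], requiring 7 comparisons. The merge step runs in O(n) time where n is the total number of elements.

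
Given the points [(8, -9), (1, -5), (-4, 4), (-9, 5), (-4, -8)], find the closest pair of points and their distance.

Computing all pairwise distances among 5 points:

d((8, -9), (1, -5)) = 8.0623
d((8, -9), (-4, 4)) = 17.6918
d((8, -9), (-9, 5)) = 22.0227
d((8, -9), (-4, -8)) = 12.0416
d((1, -5), (-4, 4)) = 10.2956
d((1, -5), (-9, 5)) = 14.1421
d((1, -5), (-4, -8)) = 5.831
d((-4, 4), (-9, 5)) = 5.099 <-- minimum
d((-4, 4), (-4, -8)) = 12.0
d((-9, 5), (-4, -8)) = 13.9284

Closest pair: (-4, 4) and (-9, 5) with distance 5.099

The closest pair is (-4, 4) and (-9, 5) with Euclidean distance 5.099. For 5 points, brute-force pairwise comparison is shown above. For large n, the divide-and-conquer algorithm (sort by x, recurse on halves, check the dividing strip) achieves O(n log n).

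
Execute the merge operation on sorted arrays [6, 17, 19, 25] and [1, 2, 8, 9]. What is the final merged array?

Merging process:

Compare 6 vs 1: take 1 from right. Merged: [1]
Compare 6 vs 2: take 2 from right. Merged: [1, 2]
Compare 6 vs 8: take 6 from left. Merged: [1, 2, 6]
Compare 17 vs 8: take 8 from right. Merged: [1, 2, 6, 8]
Compare 17 vs 9: take 9 from right. Merged: [1, 2, 6, 8, 9]
Append remaining from left: [17, 19, 25]. Merged: [1, 2, 6, 8, 9, 17, 19, 25]

Final merged array: [1, 2, 6, 8, 9, 17, 19, 25]
Total comparisons: 5

The merged array is [1, 2, 6, 8, 9, 17, 19, 25], requiring 5 comparisons. The merge step runs in O(n) time where n is the total number of elements.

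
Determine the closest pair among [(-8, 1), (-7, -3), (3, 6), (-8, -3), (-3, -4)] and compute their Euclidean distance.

Computing all pairwise distances among 5 points:

d((-8, 1), (-7, -3)) = 4.1231
d((-8, 1), (3, 6)) = 12.083
d((-8, 1), (-8, -3)) = 4.0
d((-8, 1), (-3, -4)) = 7.0711
d((-7, -3), (3, 6)) = 13.4536
d((-7, -3), (-8, -3)) = 1.0 <-- minimum
d((-7, -3), (-3, -4)) = 4.1231
d((3, 6), (-8, -3)) = 14.2127
d((3, 6), (-3, -4)) = 11.6619
d((-8, -3), (-3, -4)) = 5.099

Closest pair: (-7, -3) and (-8, -3) with distance 1.0

The closest pair is (-7, -3) and (-8, -3) with Euclidean distance 1.0. For 5 points, brute-force pairwise comparison is shown above. For large n, the divide-and-conquer algorithm (sort by x, recurse on halves, check the dividing strip) achieves O(n log n).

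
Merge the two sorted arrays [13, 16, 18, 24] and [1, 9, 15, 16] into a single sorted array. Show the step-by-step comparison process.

Merging process:

Compare 13 vs 1: take 1 from right. Merged: [1]
Compare 13 vs 9: take 9 from right. Merged: [1, 9]
Compare 13 vs 15: take 13 from left. Merged: [1, 9, 13]
Compare 16 vs 15: take 15 from right. Merged: [1, 9, 13, 15]
Compare 16 vs 16: take 16 from left. Merged: [1, 9, 13, 15, 16]
Compare 18 vs 16: take 16 from right. Merged: [1, 9, 13, 15, 16, 16]
Append remaining from left: [18, 24]. Merged: [1, 9, 13, 15, 16, 16, 18, 24]

Final merged array: [1, 9, 13, 15, 16, 16, 18, 24]
Total comparisons: 6

The merged array is [1, 9, 13, 15, 16, 16, 18, 24], requiring 6 comparisons. The merge step runs in O(n) time where n is the total number of elements.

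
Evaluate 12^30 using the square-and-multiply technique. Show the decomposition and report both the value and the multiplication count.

Computing 12^30 by squaring (build up from 12^1; each line after the first costs one multiplication):

12^1 = 12
12^2 = (12^1)^2 = 12^2 = 144
12^3 = 12 * 12^2 = 12 * 144 = 1728
12^6 = (12^3)^2 = 1728^2 = 2985984
12^7 = 12 * 12^6 = 12 * 2985984 = 35831808
12^14 = (12^7)^2 = 35831808^2 = 1283918464548864
12^15 = 12 * 12^14 = 12 * 1283918464548864 = 15407021574586368
12^30 = (12^15)^2 = 15407021574586368^2 = 237376313799769806328950291431424

Result: 237376313799769806328950291431424
Multiplications needed: 7 (7 lines after 12^1)

12^30 = 237376313799769806328950291431424. Using exponentiation by squaring, this requires 7 multiplications. The key idea: if the exponent is even, square the half-power; if odd, multiply by the base once.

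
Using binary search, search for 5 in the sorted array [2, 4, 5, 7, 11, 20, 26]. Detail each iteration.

Binary search for 5 in [2, 4, 5, 7, 11, 20, 26]:

lo=0, hi=6, mid=3, arr[mid]=7 -> 7 > 5, search left half
lo=0, hi=2, mid=1, arr[mid]=4 -> 4 < 5, search right half
lo=2, hi=2, mid=2, arr[mid]=5 -> Found target at index 2!

Binary search finds 5 at index 2 after 3 comparisons. The search repeatedly halves the search space by comparing with the middle element.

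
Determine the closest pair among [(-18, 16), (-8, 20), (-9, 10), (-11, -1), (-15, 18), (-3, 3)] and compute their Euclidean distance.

Computing all pairwise distances among 6 points:

d((-18, 16), (-8, 20)) = 10.7703
d((-18, 16), (-9, 10)) = 10.8167
d((-18, 16), (-11, -1)) = 18.3848
d((-18, 16), (-15, 18)) = 3.6056 <-- minimum
d((-18, 16), (-3, 3)) = 19.8494
d((-8, 20), (-9, 10)) = 10.0499
d((-8, 20), (-11, -1)) = 21.2132
d((-8, 20), (-15, 18)) = 7.2801
d((-8, 20), (-3, 3)) = 17.72
d((-9, 10), (-11, -1)) = 11.1803
d((-9, 10), (-15, 18)) = 10.0
d((-9, 10), (-3, 3)) = 9.2195
d((-11, -1), (-15, 18)) = 19.4165
d((-11, -1), (-3, 3)) = 8.9443
d((-15, 18), (-3, 3)) = 19.2094

Closest pair: (-18, 16) and (-15, 18) with distance 3.6056

The closest pair is (-18, 16) and (-15, 18) with Euclidean distance 3.6056. For 6 points, brute-force pairwise comparison is shown above. For large n, the divide-and-conquer algorithm (sort by x, recurse on halves, check the dividing strip) achieves O(n log n).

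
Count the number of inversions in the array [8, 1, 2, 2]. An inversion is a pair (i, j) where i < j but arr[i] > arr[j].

Finding inversions in [8, 1, 2, 2]:

(0, 1): arr[0]=8 > arr[1]=1
(0, 2): arr[0]=8 > arr[2]=2
(0, 3): arr[0]=8 > arr[3]=2

Total inversions: 3

The array has 3 inversion(s): (0,1), (0,2), (0,3). Each pair (i,j) satisfies i < j and arr[i] > arr[j].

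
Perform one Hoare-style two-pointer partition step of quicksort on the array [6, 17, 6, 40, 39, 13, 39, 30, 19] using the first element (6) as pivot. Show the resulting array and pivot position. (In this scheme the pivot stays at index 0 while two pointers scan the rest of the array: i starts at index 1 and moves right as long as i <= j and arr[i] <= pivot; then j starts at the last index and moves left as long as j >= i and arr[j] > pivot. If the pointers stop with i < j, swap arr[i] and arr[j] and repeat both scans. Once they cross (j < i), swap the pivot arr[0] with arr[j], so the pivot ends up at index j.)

Hoare-style two-pointer partition with pivot = 6:

Initial array: [6, 17, 6, 40, 39, 13, 39, 30, 19]

Pointers start at i = 1, j = 8.
i stops at index 1 (arr[1]=17 > 6), j stops at index 2 (arr[2]=6 <= 6): swap arr[1] and arr[2], array becomes [6, 6, 17, 40, 39, 13, 39, 30, 19]
i ends at 2, j ends at 1: the pointers have crossed (j < i), so scanning stops.

Swap pivot arr[0] with arr[1] to place pivot at position 1: [6, 6, 17, 40, 39, 13, 39, 30, 19]
Pivot position: 1

After partitioning with pivot 6, the array becomes [6, 6, 17, 40, 39, 13, 39, 30, 19]. The pivot is placed at index 1. All elements to the left of the pivot are <= 6, and all elements to the right are > 6.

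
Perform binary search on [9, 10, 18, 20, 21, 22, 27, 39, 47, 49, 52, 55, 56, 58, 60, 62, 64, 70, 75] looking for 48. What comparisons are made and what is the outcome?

Binary search for 48 in [9, 10, 18, 20, 21, 22, 27, 39, 47, 49, 52, 55, 56, 58, 60, 62, 64, 70, 75]:

lo=0, hi=18, mid=9, arr[mid]=49 -> 49 > 48, search left half
lo=0, hi=8, mid=4, arr[mid]=21 -> 21 < 48, search right half
lo=5, hi=8, mid=6, arr[mid]=27 -> 27 < 48, search right half
lo=7, hi=8, mid=7, arr[mid]=39 -> 39 < 48, search right half
lo=8, hi=8, mid=8, arr[mid]=47 -> 47 < 48, search right half
lo=9 > hi=8, target 48 not found

Binary search determines that 48 is not in the array after 5 comparisons. The search space was exhausted without finding the target.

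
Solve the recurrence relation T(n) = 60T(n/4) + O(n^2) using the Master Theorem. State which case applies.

Master Theorem for T(n) = 60T(n/4) + O(n^2):

a = 60, b = 4, c = 2
log_b(a) = log_4(60) = 2.9534

Case 1: c = 2 < log_4(60) = 2.9534
T(n) = O(n^(log_4 60))

For T(n) = 60T(n/4) + O(n^2): log_4(60) = 2.9534. This is Case 1 of the Master Theorem (c < log_b(a), work dominated by leaves), giving O(n^(log_4 60)).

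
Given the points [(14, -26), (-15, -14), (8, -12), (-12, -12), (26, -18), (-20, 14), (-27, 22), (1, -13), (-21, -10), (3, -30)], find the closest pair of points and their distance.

Computing all pairwise distances among 10 points:

d((14, -26), (-15, -14)) = 31.3847
d((14, -26), (8, -12)) = 15.2315
d((14, -26), (-12, -12)) = 29.5296
d((14, -26), (26, -18)) = 14.4222
d((14, -26), (-20, 14)) = 52.4976
d((14, -26), (-27, 22)) = 63.1269
d((14, -26), (1, -13)) = 18.3848
d((14, -26), (-21, -10)) = 38.4838
d((14, -26), (3, -30)) = 11.7047
d((-15, -14), (8, -12)) = 23.0868
d((-15, -14), (-12, -12)) = 3.6056 <-- minimum
d((-15, -14), (26, -18)) = 41.1947
d((-15, -14), (-20, 14)) = 28.4429
d((-15, -14), (-27, 22)) = 37.9473
d((-15, -14), (1, -13)) = 16.0312
d((-15, -14), (-21, -10)) = 7.2111
d((-15, -14), (3, -30)) = 24.0832
d((8, -12), (-12, -12)) = 20.0
d((8, -12), (26, -18)) = 18.9737
d((8, -12), (-20, 14)) = 38.2099
d((8, -12), (-27, 22)) = 48.7955
d((8, -12), (1, -13)) = 7.0711
d((8, -12), (-21, -10)) = 29.0689
d((8, -12), (3, -30)) = 18.6815
d((-12, -12), (26, -18)) = 38.4708
d((-12, -12), (-20, 14)) = 27.2029
d((-12, -12), (-27, 22)) = 37.1618
d((-12, -12), (1, -13)) = 13.0384
d((-12, -12), (-21, -10)) = 9.2195
d((-12, -12), (3, -30)) = 23.4307
d((26, -18), (-20, 14)) = 56.0357
d((26, -18), (-27, 22)) = 66.4003
d((26, -18), (1, -13)) = 25.4951
d((26, -18), (-21, -10)) = 47.676
d((26, -18), (3, -30)) = 25.9422
d((-20, 14), (-27, 22)) = 10.6301
d((-20, 14), (1, -13)) = 34.2053
d((-20, 14), (-21, -10)) = 24.0208
d((-20, 14), (3, -30)) = 49.6488
d((-27, 22), (1, -13)) = 44.8219
d((-27, 22), (-21, -10)) = 32.5576
d((-27, 22), (3, -30)) = 60.0333
d((1, -13), (-21, -10)) = 22.2036
d((1, -13), (3, -30)) = 17.1172
d((-21, -10), (3, -30)) = 31.241

Closest pair: (-15, -14) and (-12, -12) with distance 3.6056

The closest pair is (-15, -14) and (-12, -12) with Euclidean distance 3.6056. For 10 points, brute-force pairwise comparison is shown above. For large n, the divide-and-conquer algorithm (sort by x, recurse on halves, check the dividing strip) achieves O(n log n).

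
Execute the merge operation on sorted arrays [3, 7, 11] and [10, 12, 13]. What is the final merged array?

Merging process:

Compare 3 vs 10: take 3 from left. Merged: [3]
Compare 7 vs 10: take 7 from left. Merged: [3, 7]
Compare 11 vs 10: take 10 from right. Merged: [3, 7, 10]
Compare 11 vs 12: take 11 from left. Merged: [3, 7, 10, 11]
Append remaining from right: [12, 13]. Merged: [3, 7, 10, 11, 12, 13]

Final merged array: [3, 7, 10, 11, 12, 13]
Total comparisons: 4

The merged array is [3, 7, 10, 11, 12, 13], requiring 4 comparisons. The merge step runs in O(n) time where n is the total number of elements.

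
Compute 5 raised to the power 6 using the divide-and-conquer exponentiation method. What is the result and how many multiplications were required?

Computing 5^6 by squaring (build up from 5^1; each line after the first costs one multiplication):

5^1 = 5
5^2 = (5^1)^2 = 5^2 = 25
5^3 = 5 * 5^2 = 5 * 25 = 125
5^6 = (5^3)^2 = 125^2 = 15625

Result: 15625
Multiplications needed: 3 (3 lines after 5^1)

5^6 = 15625. Using exponentiation by squaring, this requires 3 multiplications. The key idea: if the exponent is even, square the half-power; if odd, multiply by the base once.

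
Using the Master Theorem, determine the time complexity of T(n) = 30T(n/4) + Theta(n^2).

Master Theorem for T(n) = 30T(n/4) + O(n^2):

a = 30, b = 4, c = 2
log_b(a) = log_4(30) = 2.4534

Case 1: c = 2 < log_4(30) = 2.4534
T(n) = O(n^(log_4 30))

For T(n) = 30T(n/4) + O(n^2): log_4(30) = 2.4534. This is Case 1 of the Master Theorem (c < log_b(a), work dominated by leaves), giving O(n^(log_4 30)).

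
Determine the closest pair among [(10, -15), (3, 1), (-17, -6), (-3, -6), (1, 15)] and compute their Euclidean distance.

Computing all pairwise distances among 5 points:

d((10, -15), (3, 1)) = 17.4642
d((10, -15), (-17, -6)) = 28.4605
d((10, -15), (-3, -6)) = 15.8114
d((10, -15), (1, 15)) = 31.3209
d((3, 1), (-17, -6)) = 21.1896
d((3, 1), (-3, -6)) = 9.2195 <-- minimum
d((3, 1), (1, 15)) = 14.1421
d((-17, -6), (-3, -6)) = 14.0
d((-17, -6), (1, 15)) = 27.6586
d((-3, -6), (1, 15)) = 21.3776

Closest pair: (3, 1) and (-3, -6) with distance 9.2195

The closest pair is (3, 1) and (-3, -6) with Euclidean distance 9.2195. For 5 points, brute-force pairwise comparison is shown above. For large n, the divide-and-conquer algorithm (sort by x, recurse on halves, check the dividing strip) achieves O(n log n).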